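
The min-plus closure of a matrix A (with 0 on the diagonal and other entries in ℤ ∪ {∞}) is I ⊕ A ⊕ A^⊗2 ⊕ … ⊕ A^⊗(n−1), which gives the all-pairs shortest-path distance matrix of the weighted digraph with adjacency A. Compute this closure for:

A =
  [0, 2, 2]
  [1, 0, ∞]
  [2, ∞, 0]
Closure =
  [0, 2, 2]
  [1, 0, 3]
  [2, 4, 0]

This is the Floyd-Warshall all-pairs shortest-path computation. For each intermediate vertex k = 0, 1, …, 2, update dist[i][j] ← min(dist[i][j], dist[i][k] + dist[k][j]). The final matrix gives, for each (i, j), the minimum total weight of any directed path from i to j (possibly empty when i = j).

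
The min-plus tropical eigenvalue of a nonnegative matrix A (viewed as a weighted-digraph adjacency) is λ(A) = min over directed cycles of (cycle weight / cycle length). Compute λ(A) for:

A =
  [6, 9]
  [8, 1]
λ(A) = 1

Enumerate directed cycles and compute their means (weight / length). Sample:
  cycle 0 → 0: weight = 6, length = 1, mean = 6/1 ≈ 6.000
  cycle 1 → 1: weight = 1, length = 1, mean = 1/1 ≈ 1.000
  cycle 0 → 1 → 0: weight = 17, length = 2, mean = 17/2 ≈ 8.500
  cycle 1 → 0 → 1: weight = 17, length = 2, mean = 17/2 ≈ 8.500
Minimum mean = 1.000, attained e.g. along the cycle 1 → 1 with weight 1 and length 1. So λ(A) = 1/1 = 1.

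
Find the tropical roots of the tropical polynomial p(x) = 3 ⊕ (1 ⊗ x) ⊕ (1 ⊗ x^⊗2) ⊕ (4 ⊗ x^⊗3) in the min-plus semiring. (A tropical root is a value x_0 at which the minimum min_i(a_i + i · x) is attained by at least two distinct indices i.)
Roots: {-3, 0, 2}

Each tropical root is a break point of the lower envelope of the lines y = a_i + i · x (there are 4 lines, with slopes 0, 1, ..., 3). Only the lines that attain the minimum somewhere contribute to roots; other lines are dominated. Here the surviving (envelope) indices are i = 3, i = 2, i = 1, i = 0.
Intersections between consecutive envelope lines give the roots: for adjacent envelope indices i < j the intersection is x = (a_i − a_j) / (j − i). Reading off the sorted break points: {-3, 0, 2}.
Verification: at each break x_0, at least two indices attain the minimum of min_i(a_i + i · x_0).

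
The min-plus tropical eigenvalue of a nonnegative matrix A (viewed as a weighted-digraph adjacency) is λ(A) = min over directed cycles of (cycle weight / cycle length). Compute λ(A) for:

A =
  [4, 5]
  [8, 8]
λ(A) = 4

Enumerate directed cycles and compute their means (weight / length). Sample:
  cycle 0 → 0: weight = 4, length = 1, mean = 4/1 ≈ 4.000
  cycle 1 → 1: weight = 8, length = 1, mean = 8/1 ≈ 8.000
  cycle 0 → 1 → 0: weight = 13, length = 2, mean = 13/2 ≈ 6.500
  cycle 1 → 0 → 1: weight = 13, length = 2, mean = 13/2 ≈ 6.500
Minimum mean = 4.000, attained e.g. along the cycle 0 → 0 with weight 4 and length 1. So λ(A) = 4/1 = 4.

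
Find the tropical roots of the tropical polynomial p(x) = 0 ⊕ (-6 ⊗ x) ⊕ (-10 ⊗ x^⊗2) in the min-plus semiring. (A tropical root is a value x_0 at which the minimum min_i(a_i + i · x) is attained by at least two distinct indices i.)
Roots: {4, 6}

Each tropical root is a break point of the lower envelope of the lines y = a_i + i · x (there are 3 lines, with slopes 0, 1, ..., 2). Only the lines that attain the minimum somewhere contribute to roots; other lines are dominated. Here the surviving (envelope) indices are i = 2, i = 1, i = 0.
Intersections between consecutive envelope lines give the roots: for adjacent envelope indices i < j the intersection is x = (a_i − a_j) / (j − i). Reading off the sorted break points: {4, 6}.
Verification: at each break x_0, at least two indices attain the minimum of min_i(a_i + i · x_0).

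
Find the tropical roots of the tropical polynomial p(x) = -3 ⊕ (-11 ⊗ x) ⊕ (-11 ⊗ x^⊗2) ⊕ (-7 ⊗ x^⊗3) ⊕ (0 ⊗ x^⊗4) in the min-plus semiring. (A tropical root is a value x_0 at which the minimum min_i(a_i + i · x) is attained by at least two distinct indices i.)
Roots: {-7, -4, 0, 8}

Each tropical root is a break point of the lower envelope of the lines y = a_i + i · x (there are 5 lines, with slopes 0, 1, ..., 4). Only the lines that attain the minimum somewhere contribute to roots; other lines are dominated. Here the surviving (envelope) indices are i = 4, i = 3, i = 2, i = 1, i = 0.
Intersections between consecutive envelope lines give the roots: for adjacent envelope indices i < j the intersection is x = (a_i − a_j) / (j − i). Reading off the sorted break points: {-7, -4, 0, 8}.
Verification: at each break x_0, at least two indices attain the minimum of min_i(a_i + i · x_0).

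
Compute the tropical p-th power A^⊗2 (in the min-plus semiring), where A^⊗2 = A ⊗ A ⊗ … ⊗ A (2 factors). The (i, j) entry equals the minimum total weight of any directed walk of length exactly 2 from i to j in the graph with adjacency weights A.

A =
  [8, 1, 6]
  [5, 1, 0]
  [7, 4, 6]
A^⊗2 =
  [6, 2, 1]
  [6, 2, 1]
  [9, 5, 4]

Each entry (A^⊗2)_ij equals the minimum over all length-2 walks i = v_0 → v_1 → … → v_2 = j of Σ_t A[v_t][v_{t+1}]. For example, for (i, j) = (0, 2) we minimise over 3 possible intermediate vertex sequences; the minimum is 1, attained along the walk 0 → 1 → 2.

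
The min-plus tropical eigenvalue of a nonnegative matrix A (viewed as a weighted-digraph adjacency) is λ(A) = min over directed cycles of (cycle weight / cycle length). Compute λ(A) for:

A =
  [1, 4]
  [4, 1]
λ(A) = 1

Enumerate directed cycles and compute their means (weight / length). Sample:
  cycle 0 → 0: weight = 1, length = 1, mean = 1/1 ≈ 1.000
  cycle 1 → 1: weight = 1, length = 1, mean = 1/1 ≈ 1.000
  cycle 0 → 1 → 0: weight = 8, length = 2, mean = 8/2 ≈ 4.000
  cycle 1 → 0 → 1: weight = 8, length = 2, mean = 8/2 ≈ 4.000
Minimum mean = 1.000, attained e.g. along the cycle 0 → 0 with weight 1 and length 1. So λ(A) = 1/1 = 1.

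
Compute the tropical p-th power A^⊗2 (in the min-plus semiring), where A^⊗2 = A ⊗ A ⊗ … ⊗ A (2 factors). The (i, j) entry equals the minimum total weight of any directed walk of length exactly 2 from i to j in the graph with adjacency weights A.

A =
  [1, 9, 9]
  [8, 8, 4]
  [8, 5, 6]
A^⊗2 =
  [2, 10, 10]
  [9, 9, 10]
  [9, 11, 9]

Each entry (A^⊗2)_ij equals the minimum over all length-2 walks i = v_0 → v_1 → … → v_2 = j of Σ_t A[v_t][v_{t+1}]. For example, for (i, j) = (0, 2) we minimise over 3 possible intermediate vertex sequences; the minimum is 10, attained along the walk 0 → 0 → 2.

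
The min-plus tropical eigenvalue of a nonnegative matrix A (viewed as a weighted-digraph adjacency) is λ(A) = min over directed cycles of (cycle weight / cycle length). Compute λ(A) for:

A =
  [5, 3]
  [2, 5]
λ(A) = 5/2

Enumerate directed cycles and compute their means (weight / length). Sample:
  cycle 0 → 0: weight = 5, length = 1, mean = 5/1 ≈ 5.000
  cycle 1 → 1: weight = 5, length = 1, mean = 5/1 ≈ 5.000
  cycle 0 → 1 → 0: weight = 5, length = 2, mean = 5/2 ≈ 2.500
  cycle 1 → 0 → 1: weight = 5, length = 2, mean = 5/2 ≈ 2.500
Minimum mean = 2.500, attained e.g. along the cycle 0 → 1 → 0 with weight 5 and length 2. So λ(A) = 5/2 = 5/2.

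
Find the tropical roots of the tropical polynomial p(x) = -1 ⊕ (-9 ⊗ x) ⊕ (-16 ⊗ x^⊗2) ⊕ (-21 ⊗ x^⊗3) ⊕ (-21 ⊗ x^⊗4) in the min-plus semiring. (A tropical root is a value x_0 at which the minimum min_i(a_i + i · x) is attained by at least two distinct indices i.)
Roots: {0, 5, 7, 8}

Each tropical root is a break point of the lower envelope of the lines y = a_i + i · x (there are 5 lines, with slopes 0, 1, ..., 4). Only the lines that attain the minimum somewhere contribute to roots; other lines are dominated. Here the surviving (envelope) indices are i = 4, i = 3, i = 2, i = 1, i = 0.
Intersections between consecutive envelope lines give the roots: for adjacent envelope indices i < j the intersection is x = (a_i − a_j) / (j − i). Reading off the sorted break points: {0, 5, 7, 8}.
Verification: at each break x_0, at least two indices attain the minimum of min_i(a_i + i · x_0).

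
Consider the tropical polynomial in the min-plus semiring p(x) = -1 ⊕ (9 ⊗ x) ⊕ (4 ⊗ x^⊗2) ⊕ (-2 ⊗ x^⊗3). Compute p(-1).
p(-1) = -5

A tropical monomial a ⊗ x^⊗i evaluates to a + i · x. Evaluating each term at x = -1:
  Term 0 contributes -1 + 0 · -1 = -1
  Term 1 contributes 9 + 1 · -1 = 8
  Term 2 contributes 4 + 2 · -1 = 2
  Term 3 contributes -2 + 3 · -1 = -5
p(-1) = ⊕ of these = min[-1, 8, 2, -5] = -5.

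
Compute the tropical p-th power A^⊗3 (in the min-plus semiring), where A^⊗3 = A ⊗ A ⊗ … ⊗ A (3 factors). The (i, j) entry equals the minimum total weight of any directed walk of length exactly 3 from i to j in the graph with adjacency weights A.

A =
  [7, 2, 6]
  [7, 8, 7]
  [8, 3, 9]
A^⊗3 =
  [16, 11, 15]
  [16, 16, 16]
  [17, 12, 16]

Each entry (A^⊗3)_ij equals the minimum over all length-3 walks i = v_0 → v_1 → … → v_3 = j of Σ_t A[v_t][v_{t+1}]. For example, for (i, j) = (0, 2) we minimise over 9 possible intermediate vertex sequences; the minimum is 15, attained along the walk 0 → 1 → 0 → 2.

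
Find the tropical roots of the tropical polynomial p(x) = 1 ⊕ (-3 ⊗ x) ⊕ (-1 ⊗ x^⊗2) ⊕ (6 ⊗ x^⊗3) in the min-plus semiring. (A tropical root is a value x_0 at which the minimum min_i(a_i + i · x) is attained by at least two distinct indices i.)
Roots: {-7, -2, 4}

Each tropical root is a break point of the lower envelope of the lines y = a_i + i · x (there are 4 lines, with slopes 0, 1, ..., 3). Only the lines that attain the minimum somewhere contribute to roots; other lines are dominated. Here the surviving (envelope) indices are i = 3, i = 2, i = 1, i = 0.
Intersections between consecutive envelope lines give the roots: for adjacent envelope indices i < j the intersection is x = (a_i − a_j) / (j − i). Reading off the sorted break points: {-7, -2, 4}.
Verification: at each break x_0, at least two indices attain the minimum of min_i(a_i + i · x_0).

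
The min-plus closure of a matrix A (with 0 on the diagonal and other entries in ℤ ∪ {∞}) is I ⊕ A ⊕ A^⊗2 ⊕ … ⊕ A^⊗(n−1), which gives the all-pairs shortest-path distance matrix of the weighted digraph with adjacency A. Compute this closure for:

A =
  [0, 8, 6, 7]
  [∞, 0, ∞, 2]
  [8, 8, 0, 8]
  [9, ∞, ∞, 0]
Closure =
  [0, 8, 6, 7]
  [11, 0, 17, 2]
  [8, 8, 0, 8]
  [9, 17, 15, 0]

This is the Floyd-Warshall all-pairs shortest-path computation. For each intermediate vertex k = 0, 1, …, 3, update dist[i][j] ← min(dist[i][j], dist[i][k] + dist[k][j]). The final matrix gives, for each (i, j), the minimum total weight of any directed path from i to j (possibly empty when i = j).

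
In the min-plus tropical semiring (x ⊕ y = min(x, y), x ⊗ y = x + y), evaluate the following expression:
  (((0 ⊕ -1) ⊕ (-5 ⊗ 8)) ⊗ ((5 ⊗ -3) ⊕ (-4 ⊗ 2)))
(((0 ⊕ -1) ⊕ (-5 ⊗ 8)) ⊗ ((5 ⊗ -3) ⊕ (-4 ⊗ 2))) = -3

Expand innermost to outermost. Recall ⊕ takes the minimum of its arguments and ⊗ takes their sum. Working out the expression (((0 ⊕ -1) ⊕ (-5 ⊗ 8)) ⊗ ((5 ⊗ -3) ⊕ (-4 ⊗ 2))) gives -3.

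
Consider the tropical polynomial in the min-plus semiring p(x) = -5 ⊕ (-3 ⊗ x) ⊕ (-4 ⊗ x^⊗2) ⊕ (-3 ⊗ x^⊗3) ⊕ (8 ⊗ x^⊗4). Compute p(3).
p(3) = -5

A tropical monomial a ⊗ x^⊗i evaluates to a + i · x. Evaluating each term at x = 3:
  Term 0 contributes -5 + 0 · 3 = -5
  Term 1 contributes -3 + 1 · 3 = 0
  Term 2 contributes -4 + 2 · 3 = 2
  Term 3 contributes -3 + 3 · 3 = 6
  Term 4 contributes 8 + 4 · 3 = 20
p(3) = ⊕ of these = min[-5, 0, 2, 6, 20] = -5.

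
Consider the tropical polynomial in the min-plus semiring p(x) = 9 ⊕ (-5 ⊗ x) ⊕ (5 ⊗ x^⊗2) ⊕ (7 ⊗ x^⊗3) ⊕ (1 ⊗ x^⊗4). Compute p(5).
p(5) = 0

A tropical monomial a ⊗ x^⊗i evaluates to a + i · x. Evaluating each term at x = 5:
  Term 0 contributes 9 + 0 · 5 = 9
  Term 1 contributes -5 + 1 · 5 = 0
  Term 2 contributes 5 + 2 · 5 = 15
  Term 3 contributes 7 + 3 · 5 = 22
  Term 4 contributes 1 + 4 · 5 = 21
p(5) = ⊕ of these = min[9, 0, 15, 22, 21] = 0.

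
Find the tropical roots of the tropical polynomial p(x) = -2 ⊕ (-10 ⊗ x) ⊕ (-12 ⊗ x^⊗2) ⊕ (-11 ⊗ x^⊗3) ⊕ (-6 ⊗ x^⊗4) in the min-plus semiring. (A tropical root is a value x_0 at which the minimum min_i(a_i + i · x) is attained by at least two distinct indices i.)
Roots: {-5, -1, 2, 8}

Each tropical root is a break point of the lower envelope of the lines y = a_i + i · x (there are 5 lines, with slopes 0, 1, ..., 4). Only the lines that attain the minimum somewhere contribute to roots; other lines are dominated. Here the surviving (envelope) indices are i = 4, i = 3, i = 2, i = 1, i = 0.
Intersections between consecutive envelope lines give the roots: for adjacent envelope indices i < j the intersection is x = (a_i − a_j) / (j − i). Reading off the sorted break points: {-5, -1, 2, 8}.
Verification: at each break x_0, at least two indices attain the minimum of min_i(a_i + i · x_0).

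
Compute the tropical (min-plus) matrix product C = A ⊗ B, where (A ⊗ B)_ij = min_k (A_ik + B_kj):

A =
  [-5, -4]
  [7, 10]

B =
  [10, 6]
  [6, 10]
A ⊗ B =
  [2, 1]
  [16, 13]

Apply the min-plus product entry-by-entry:
  C[0][0] = min over k of (A[0][0] + B[0][0] = -5 + 10 = 5, A[0][1] + B[1][0] = -4 + 6 = 2) = 2 (attained at k = 1)
  C[0][1] = min over k of (A[0][0] + B[0][1] = -5 + 6 = 1, A[0][1] + B[1][1] = -4 + 10 = 6) = 1 (attained at k = 0)
  C[1][0] = min over k of (A[1][0] + B[0][0] = 7 + 10 = 17, A[1][1] + B[1][0] = 10 + 6 = 16) = 16 (attained at k = 1)
  C[1][1] = min over k of (A[1][0] + B[0][1] = 7 + 6 = 13, A[1][1] + B[1][1] = 10 + 10 = 20) = 13 (attained at k = 0)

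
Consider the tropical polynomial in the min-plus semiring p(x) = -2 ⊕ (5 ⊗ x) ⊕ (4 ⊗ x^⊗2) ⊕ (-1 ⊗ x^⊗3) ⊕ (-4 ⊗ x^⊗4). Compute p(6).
p(6) = -2

A tropical monomial a ⊗ x^⊗i evaluates to a + i · x. Evaluating each term at x = 6:
  Term 0 contributes -2 + 0 · 6 = -2
  Term 1 contributes 5 + 1 · 6 = 11
  Term 2 contributes 4 + 2 · 6 = 16
  Term 3 contributes -1 + 3 · 6 = 17
  Term 4 contributes -4 + 4 · 6 = 20
p(6) = ⊕ of these = min[-2, 11, 16, 17, 20] = -2.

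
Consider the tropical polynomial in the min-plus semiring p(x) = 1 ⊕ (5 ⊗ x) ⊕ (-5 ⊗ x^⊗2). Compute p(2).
p(2) = -1

A tropical monomial a ⊗ x^⊗i evaluates to a + i · x. Evaluating each term at x = 2:
  Term 0 contributes 1 + 0 · 2 = 1
  Term 1 contributes 5 + 1 · 2 = 7
  Term 2 contributes -5 + 2 · 2 = -1
p(2) = ⊕ of these = min[1, 7, -1] = -1.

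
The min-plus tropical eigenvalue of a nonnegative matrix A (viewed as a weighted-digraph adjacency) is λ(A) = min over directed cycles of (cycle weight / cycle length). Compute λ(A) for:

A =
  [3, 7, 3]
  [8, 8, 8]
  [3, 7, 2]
λ(A) = 2

Enumerate directed cycles and compute their means (weight / length). Sample:
  cycle 0 → 0: weight = 3, length = 1, mean = 3/1 ≈ 3.000
  cycle 1 → 1: weight = 8, length = 1, mean = 8/1 ≈ 8.000
  cycle 2 → 2: weight = 2, length = 1, mean = 2/1 ≈ 2.000
  cycle 0 → 1 → 0: weight = 15, length = 2, mean = 15/2 ≈ 7.500
  cycle 0 → 2 → 0: weight = 6, length = 2, mean = 6/2 ≈ 3.000
  cycle 1 → 0 → 1: weight = 15, length = 2, mean = 15/2 ≈ 7.500
Minimum mean = 2.000, attained e.g. along the cycle 2 → 2 with weight 2 and length 1. So λ(A) = 2/1 = 2.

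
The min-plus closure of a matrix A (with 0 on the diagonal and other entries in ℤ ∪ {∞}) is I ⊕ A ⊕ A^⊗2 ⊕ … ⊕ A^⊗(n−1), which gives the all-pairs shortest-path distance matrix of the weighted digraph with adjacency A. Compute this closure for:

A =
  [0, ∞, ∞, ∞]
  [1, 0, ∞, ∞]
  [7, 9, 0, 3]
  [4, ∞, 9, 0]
Closure =
  [0, ∞, ∞, ∞]
  [1, 0, ∞, ∞]
  [7, 9, 0, 3]
  [4, 18, 9, 0]

This is the Floyd-Warshall all-pairs shortest-path computation. For each intermediate vertex k = 0, 1, …, 3, update dist[i][j] ← min(dist[i][j], dist[i][k] + dist[k][j]). The final matrix gives, for each (i, j), the minimum total weight of any directed path from i to j (possibly empty when i = j).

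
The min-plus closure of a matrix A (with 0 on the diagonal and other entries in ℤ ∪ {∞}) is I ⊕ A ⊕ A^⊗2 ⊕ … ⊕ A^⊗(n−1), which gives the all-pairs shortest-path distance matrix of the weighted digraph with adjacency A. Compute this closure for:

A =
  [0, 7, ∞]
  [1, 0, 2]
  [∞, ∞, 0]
Closure =
  [0, 7, 9]
  [1, 0, 2]
  [∞, ∞, 0]

This is the Floyd-Warshall all-pairs shortest-path computation. For each intermediate vertex k = 0, 1, …, 2, update dist[i][j] ← min(dist[i][j], dist[i][k] + dist[k][j]). The final matrix gives, for each (i, j), the minimum total weight of any directed path from i to j (possibly empty when i = j).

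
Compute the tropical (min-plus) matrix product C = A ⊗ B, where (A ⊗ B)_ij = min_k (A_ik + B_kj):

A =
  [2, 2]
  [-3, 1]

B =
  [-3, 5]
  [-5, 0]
A ⊗ B =
  [-3, 2]
  [-6, 1]

Apply the min-plus product entry-by-entry:
  C[0][0] = min over k of (A[0][0] + B[0][0] = 2 + -3 = -1, A[0][1] + B[1][0] = 2 + -5 = -3) = -3 (attained at k = 1)
  C[0][1] = min over k of (A[0][0] + B[0][1] = 2 + 5 = 7, A[0][1] + B[1][1] = 2 + 0 = 2) = 2 (attained at k = 1)
  C[1][0] = min over k of (A[1][0] + B[0][0] = -3 + -3 = -6, A[1][1] + B[1][0] = 1 + -5 = -4) = -6 (attained at k = 0)
  C[1][1] = min over k of (A[1][0] + B[0][1] = -3 + 5 = 2, A[1][1] + B[1][1] = 1 + 0 = 1) = 1 (attained at k = 1)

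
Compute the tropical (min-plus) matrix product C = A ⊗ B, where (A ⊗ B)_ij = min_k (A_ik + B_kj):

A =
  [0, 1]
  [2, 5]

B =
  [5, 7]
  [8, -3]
A ⊗ B =
  [5, -2]
  [7, 2]

Apply the min-plus product entry-by-entry:
  C[0][0] = min over k of (A[0][0] + B[0][0] = 0 + 5 = 5, A[0][1] + B[1][0] = 1 + 8 = 9) = 5 (attained at k = 0)
  C[0][1] = min over k of (A[0][0] + B[0][1] = 0 + 7 = 7, A[0][1] + B[1][1] = 1 + -3 = -2) = -2 (attained at k = 1)
  C[1][0] = min over k of (A[1][0] + B[0][0] = 2 + 5 = 7, A[1][1] + B[1][0] = 5 + 8 = 13) = 7 (attained at k = 0)
  C[1][1] = min over k of (A[1][0] + B[0][1] = 2 + 7 = 9, A[1][1] + B[1][1] = 5 + -3 = 2) = 2 (attained at k = 1)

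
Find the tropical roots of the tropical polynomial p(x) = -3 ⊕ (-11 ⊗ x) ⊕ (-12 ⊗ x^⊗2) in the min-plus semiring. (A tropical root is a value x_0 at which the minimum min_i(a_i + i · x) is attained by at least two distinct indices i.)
Roots: {1, 8}

Each tropical root is a break point of the lower envelope of the lines y = a_i + i · x (there are 3 lines, with slopes 0, 1, ..., 2). Only the lines that attain the minimum somewhere contribute to roots; other lines are dominated. Here the surviving (envelope) indices are i = 2, i = 1, i = 0.
Intersections between consecutive envelope lines give the roots: for adjacent envelope indices i < j the intersection is x = (a_i − a_j) / (j − i). Reading off the sorted break points: {1, 8}.
Verification: at each break x_0, at least two indices attain the minimum of min_i(a_i + i · x_0).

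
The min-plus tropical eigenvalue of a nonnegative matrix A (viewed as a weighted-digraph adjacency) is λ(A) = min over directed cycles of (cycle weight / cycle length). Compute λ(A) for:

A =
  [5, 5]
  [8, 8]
λ(A) = 5

Enumerate directed cycles and compute their means (weight / length). Sample:
  cycle 0 → 0: weight = 5, length = 1, mean = 5/1 ≈ 5.000
  cycle 1 → 1: weight = 8, length = 1, mean = 8/1 ≈ 8.000
  cycle 0 → 1 → 0: weight = 13, length = 2, mean = 13/2 ≈ 6.500
  cycle 1 → 0 → 1: weight = 13, length = 2, mean = 13/2 ≈ 6.500
Minimum mean = 5.000, attained e.g. along the cycle 0 → 0 with weight 5 and length 1. So λ(A) = 5/1 = 5.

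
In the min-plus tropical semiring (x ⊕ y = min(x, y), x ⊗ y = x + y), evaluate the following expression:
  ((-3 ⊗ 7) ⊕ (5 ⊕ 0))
((-3 ⊗ 7) ⊕ (5 ⊕ 0)) = 0

Expand innermost to outermost. Recall ⊕ takes the minimum of its arguments and ⊗ takes their sum. Working out the expression ((-3 ⊗ 7) ⊕ (5 ⊕ 0)) gives 0.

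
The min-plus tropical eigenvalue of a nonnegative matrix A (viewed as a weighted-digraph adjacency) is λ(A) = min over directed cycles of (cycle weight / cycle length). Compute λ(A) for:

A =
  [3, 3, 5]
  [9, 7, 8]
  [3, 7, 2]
λ(A) = 2

Enumerate directed cycles and compute their means (weight / length). Sample:
  cycle 0 → 0: weight = 3, length = 1, mean = 3/1 ≈ 3.000
  cycle 1 → 1: weight = 7, length = 1, mean = 7/1 ≈ 7.000
  cycle 2 → 2: weight = 2, length = 1, mean = 2/1 ≈ 2.000
  cycle 0 → 1 → 0: weight = 12, length = 2, mean = 12/2 ≈ 6.000
  cycle 0 → 2 → 0: weight = 8, length = 2, mean = 8/2 ≈ 4.000
  cycle 1 → 0 → 1: weight = 12, length = 2, mean = 12/2 ≈ 6.000
Minimum mean = 2.000, attained e.g. along the cycle 2 → 2 with weight 2 and length 1. So λ(A) = 2/1 = 2.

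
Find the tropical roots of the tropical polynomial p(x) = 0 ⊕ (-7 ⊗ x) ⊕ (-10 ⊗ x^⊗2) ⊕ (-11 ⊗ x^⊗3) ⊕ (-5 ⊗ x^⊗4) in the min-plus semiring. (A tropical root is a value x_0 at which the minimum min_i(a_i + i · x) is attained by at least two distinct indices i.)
Roots: {-6, 1, 3, 7}

Each tropical root is a break point of the lower envelope of the lines y = a_i + i · x (there are 5 lines, with slopes 0, 1, ..., 4). Only the lines that attain the minimum somewhere contribute to roots; other lines are dominated. Here the surviving (envelope) indices are i = 4, i = 3, i = 2, i = 1, i = 0.
Intersections between consecutive envelope lines give the roots: for adjacent envelope indices i < j the intersection is x = (a_i − a_j) / (j − i). Reading off the sorted break points: {-6, 1, 3, 7}.
Verification: at each break x_0, at least two indices attain the minimum of min_i(a_i + i · x_0).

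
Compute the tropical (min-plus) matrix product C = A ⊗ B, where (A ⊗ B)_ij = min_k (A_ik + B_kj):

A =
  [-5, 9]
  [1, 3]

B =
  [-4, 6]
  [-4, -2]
A ⊗ B =
  [-9, 1]
  [-3, 1]

Apply the min-plus product entry-by-entry:
  C[0][0] = min over k of (A[0][0] + B[0][0] = -5 + -4 = -9, A[0][1] + B[1][0] = 9 + -4 = 5) = -9 (attained at k = 0)
  C[0][1] = min over k of (A[0][0] + B[0][1] = -5 + 6 = 1, A[0][1] + B[1][1] = 9 + -2 = 7) = 1 (attained at k = 0)
  C[1][0] = min over k of (A[1][0] + B[0][0] = 1 + -4 = -3, A[1][1] + B[1][0] = 3 + -4 = -1) = -3 (attained at k = 0)
  C[1][1] = min over k of (A[1][0] + B[0][1] = 1 + 6 = 7, A[1][1] + B[1][1] = 3 + -2 = 1) = 1 (attained at k = 1)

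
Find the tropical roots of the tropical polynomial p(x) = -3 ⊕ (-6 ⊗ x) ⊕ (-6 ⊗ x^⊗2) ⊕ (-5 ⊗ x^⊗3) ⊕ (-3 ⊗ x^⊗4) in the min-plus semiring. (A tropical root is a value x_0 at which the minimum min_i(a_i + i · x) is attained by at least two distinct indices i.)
Roots: {-2, -1, 0, 3}

Each tropical root is a break point of the lower envelope of the lines y = a_i + i · x (there are 5 lines, with slopes 0, 1, ..., 4). Only the lines that attain the minimum somewhere contribute to roots; other lines are dominated. Here the surviving (envelope) indices are i = 4, i = 3, i = 2, i = 1, i = 0.
Intersections between consecutive envelope lines give the roots: for adjacent envelope indices i < j the intersection is x = (a_i − a_j) / (j − i). Reading off the sorted break points: {-2, -1, 0, 3}.
Verification: at each break x_0, at least two indices attain the minimum of min_i(a_i + i · x_0).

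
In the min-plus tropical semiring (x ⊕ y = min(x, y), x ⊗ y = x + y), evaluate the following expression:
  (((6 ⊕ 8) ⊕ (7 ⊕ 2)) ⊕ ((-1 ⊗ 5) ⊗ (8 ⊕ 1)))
(((6 ⊕ 8) ⊕ (7 ⊕ 2)) ⊕ ((-1 ⊗ 5) ⊗ (8 ⊕ 1))) = 2

Expand innermost to outermost. Recall ⊕ takes the minimum of its arguments and ⊗ takes their sum. Working out the expression (((6 ⊕ 8) ⊕ (7 ⊕ 2)) ⊕ ((-1 ⊗ 5) ⊗ (8 ⊕ 1))) gives 2.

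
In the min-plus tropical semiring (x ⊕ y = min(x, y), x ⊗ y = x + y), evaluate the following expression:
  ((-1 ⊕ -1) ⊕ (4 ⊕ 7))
((-1 ⊕ -1) ⊕ (4 ⊕ 7)) = -1

Expand innermost to outermost. Recall ⊕ takes the minimum of its arguments and ⊗ takes their sum. Working out the expression ((-1 ⊕ -1) ⊕ (4 ⊕ 7)) gives -1.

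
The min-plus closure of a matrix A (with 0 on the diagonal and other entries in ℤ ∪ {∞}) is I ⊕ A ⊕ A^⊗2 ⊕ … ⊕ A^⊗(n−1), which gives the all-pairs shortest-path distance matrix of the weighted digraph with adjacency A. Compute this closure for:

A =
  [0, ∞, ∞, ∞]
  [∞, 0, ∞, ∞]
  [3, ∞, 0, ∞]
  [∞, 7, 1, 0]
Closure =
  [0, ∞, ∞, ∞]
  [∞, 0, ∞, ∞]
  [3, ∞, 0, ∞]
  [4, 7, 1, 0]

This is the Floyd-Warshall all-pairs shortest-path computation. For each intermediate vertex k = 0, 1, …, 3, update dist[i][j] ← min(dist[i][j], dist[i][k] + dist[k][j]). The final matrix gives, for each (i, j), the minimum total weight of any directed path from i to j (possibly empty when i = j).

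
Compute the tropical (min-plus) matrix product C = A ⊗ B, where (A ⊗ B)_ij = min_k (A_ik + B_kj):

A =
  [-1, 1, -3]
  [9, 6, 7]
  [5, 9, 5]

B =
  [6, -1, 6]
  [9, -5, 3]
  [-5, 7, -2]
A ⊗ B =
  [-8, -4, -5]
  [2, 1, 5]
  [0, 4, 3]

Apply the min-plus product entry-by-entry:
  C[0][0] = min over k of (A[0][0] + B[0][0] = -1 + 6 = 5, A[0][1] + B[1][0] = 1 + 9 = 10, A[0][2] + B[2][0] = -3 + -5 = -8) = -8 (attained at k = 2)
  C[0][1] = min over k of (A[0][0] + B[0][1] = -1 + -1 = -2, A[0][1] + B[1][1] = 1 + -5 = -4, A[0][2] + B[2][1] = -3 + 7 = 4) = -4 (attained at k = 1)
  C[0][2] = min over k of (A[0][0] + B[0][2] = -1 + 6 = 5, A[0][1] + B[1][2] = 1 + 3 = 4, A[0][2] + B[2][2] = -3 + -2 = -5) = -5 (attained at k = 2)
  C[1][0] = min over k of (A[1][0] + B[0][0] = 9 + 6 = 15, A[1][1] + B[1][0] = 6 + 9 = 15, A[1][2] + B[2][0] = 7 + -5 = 2) = 2 (attained at k = 2)
  C[1][1] = min over k of (A[1][0] + B[0][1] = 9 + -1 = 8, A[1][1] + B[1][1] = 6 + -5 = 1, A[1][2] + B[2][1] = 7 + 7 = 14) = 1 (attained at k = 1)
  C[1][2] = min over k of (A[1][0] + B[0][2] = 9 + 6 = 15, A[1][1] + B[1][2] = 6 + 3 = 9, A[1][2] + B[2][2] = 7 + -2 = 5) = 5 (attained at k = 2)
  C[2][0] = min over k of (A[2][0] + B[0][0] = 5 + 6 = 11, A[2][1] + B[1][0] = 9 + 9 = 18, A[2][2] + B[2][0] = 5 + -5 = 0) = 0 (attained at k = 2)
  C[2][1] = min over k of (A[2][0] + B[0][1] = 5 + -1 = 4, A[2][1] + B[1][1] = 9 + -5 = 4, A[2][2] + B[2][1] = 5 + 7 = 12) = 4 (attained at k = 0)
  C[2][2] = min over k of (A[2][0] + B[0][2] = 5 + 6 = 11, A[2][1] + B[1][2] = 9 + 3 = 12, A[2][2] + B[2][2] = 5 + -2 = 3) = 3 (attained at k = 2)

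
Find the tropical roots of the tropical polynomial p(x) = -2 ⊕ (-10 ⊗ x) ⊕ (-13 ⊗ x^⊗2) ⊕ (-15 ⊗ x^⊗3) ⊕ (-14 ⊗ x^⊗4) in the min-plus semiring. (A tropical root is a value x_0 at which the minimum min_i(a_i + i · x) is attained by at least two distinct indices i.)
Roots: {-1, 2, 3, 8}

Each tropical root is a break point of the lower envelope of the lines y = a_i + i · x (there are 5 lines, with slopes 0, 1, ..., 4). Only the lines that attain the minimum somewhere contribute to roots; other lines are dominated. Here the surviving (envelope) indices are i = 4, i = 3, i = 2, i = 1, i = 0.
Intersections between consecutive envelope lines give the roots: for adjacent envelope indices i < j the intersection is x = (a_i − a_j) / (j − i). Reading off the sorted break points: {-1, 2, 3, 8}.
Verification: at each break x_0, at least two indices attain the minimum of min_i(a_i + i · x_0).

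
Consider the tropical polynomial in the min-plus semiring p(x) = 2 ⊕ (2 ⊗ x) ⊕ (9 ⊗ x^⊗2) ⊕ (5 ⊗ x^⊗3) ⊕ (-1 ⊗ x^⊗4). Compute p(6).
p(6) = 2

A tropical monomial a ⊗ x^⊗i evaluates to a + i · x. Evaluating each term at x = 6:
  Term 0 contributes 2 + 0 · 6 = 2
  Term 1 contributes 2 + 1 · 6 = 8
  Term 2 contributes 9 + 2 · 6 = 21
  Term 3 contributes 5 + 3 · 6 = 23
  Term 4 contributes -1 + 4 · 6 = 23
p(6) = ⊕ of these = min[2, 8, 21, 23, 23] = 2.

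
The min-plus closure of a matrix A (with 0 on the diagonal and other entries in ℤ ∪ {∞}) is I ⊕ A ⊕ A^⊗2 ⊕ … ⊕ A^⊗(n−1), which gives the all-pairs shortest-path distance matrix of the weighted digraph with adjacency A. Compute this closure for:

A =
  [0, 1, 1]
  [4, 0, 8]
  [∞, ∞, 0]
Closure =
  [0, 1, 1]
  [4, 0, 5]
  [∞, ∞, 0]

This is the Floyd-Warshall all-pairs shortest-path computation. For each intermediate vertex k = 0, 1, …, 2, update dist[i][j] ← min(dist[i][j], dist[i][k] + dist[k][j]). The final matrix gives, for each (i, j), the minimum total weight of any directed path from i to j (possibly empty when i = j).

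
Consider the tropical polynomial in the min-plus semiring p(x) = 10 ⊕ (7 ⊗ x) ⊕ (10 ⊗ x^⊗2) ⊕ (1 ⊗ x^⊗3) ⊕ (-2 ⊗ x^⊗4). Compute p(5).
p(5) = 10

A tropical monomial a ⊗ x^⊗i evaluates to a + i · x. Evaluating each term at x = 5:
  Term 0 contributes 10 + 0 · 5 = 10
  Term 1 contributes 7 + 1 · 5 = 12
  Term 2 contributes 10 + 2 · 5 = 20
  Term 3 contributes 1 + 3 · 5 = 16
  Term 4 contributes -2 + 4 · 5 = 18
p(5) = ⊕ of these = min[10, 12, 20, 16, 18] = 10.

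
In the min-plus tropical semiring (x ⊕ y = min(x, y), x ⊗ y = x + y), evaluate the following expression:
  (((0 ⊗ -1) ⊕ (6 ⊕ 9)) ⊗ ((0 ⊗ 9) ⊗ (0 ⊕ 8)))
(((0 ⊗ -1) ⊕ (6 ⊕ 9)) ⊗ ((0 ⊗ 9) ⊗ (0 ⊕ 8))) = 8

Expand innermost to outermost. Recall ⊕ takes the minimum of its arguments and ⊗ takes their sum. Working out the expression (((0 ⊗ -1) ⊕ (6 ⊕ 9)) ⊗ ((0 ⊗ 9) ⊗ (0 ⊕ 8))) gives 8.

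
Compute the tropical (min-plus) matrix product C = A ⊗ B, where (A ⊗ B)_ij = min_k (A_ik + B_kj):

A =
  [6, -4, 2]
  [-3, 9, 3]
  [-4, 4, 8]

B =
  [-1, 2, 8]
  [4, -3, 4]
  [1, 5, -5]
A ⊗ B =
  [0, -7, -3]
  [-4, -1, -2]
  [-5, -2, 3]

Apply the min-plus product entry-by-entry:
  C[0][0] = min over k of (A[0][0] + B[0][0] = 6 + -1 = 5, A[0][1] + B[1][0] = -4 + 4 = 0, A[0][2] + B[2][0] = 2 + 1 = 3) = 0 (attained at k = 1)
  C[0][1] = min over k of (A[0][0] + B[0][1] = 6 + 2 = 8, A[0][1] + B[1][1] = -4 + -3 = -7, A[0][2] + B[2][1] = 2 + 5 = 7) = -7 (attained at k = 1)
  C[0][2] = min over k of (A[0][0] + B[0][2] = 6 + 8 = 14, A[0][1] + B[1][2] = -4 + 4 = 0, A[0][2] + B[2][2] = 2 + -5 = -3) = -3 (attained at k = 2)
  C[1][0] = min over k of (A[1][0] + B[0][0] = -3 + -1 = -4, A[1][1] + B[1][0] = 9 + 4 = 13, A[1][2] + B[2][0] = 3 + 1 = 4) = -4 (attained at k = 0)
  C[1][1] = min over k of (A[1][0] + B[0][1] = -3 + 2 = -1, A[1][1] + B[1][1] = 9 + -3 = 6, A[1][2] + B[2][1] = 3 + 5 = 8) = -1 (attained at k = 0)
  C[1][2] = min over k of (A[1][0] + B[0][2] = -3 + 8 = 5, A[1][1] + B[1][2] = 9 + 4 = 13, A[1][2] + B[2][2] = 3 + -5 = -2) = -2 (attained at k = 2)
  C[2][0] = min over k of (A[2][0] + B[0][0] = -4 + -1 = -5, A[2][1] + B[1][0] = 4 + 4 = 8, A[2][2] + B[2][0] = 8 + 1 = 9) = -5 (attained at k = 0)
  C[2][1] = min over k of (A[2][0] + B[0][1] = -4 + 2 = -2, A[2][1] + B[1][1] = 4 + -3 = 1, A[2][2] + B[2][1] = 8 + 5 = 13) = -2 (attained at k = 0)
  C[2][2] = min over k of (A[2][0] + B[0][2] = -4 + 8 = 4, A[2][1] + B[1][2] = 4 + 4 = 8, A[2][2] + B[2][2] = 8 + -5 = 3) = 3 (attained at k = 2)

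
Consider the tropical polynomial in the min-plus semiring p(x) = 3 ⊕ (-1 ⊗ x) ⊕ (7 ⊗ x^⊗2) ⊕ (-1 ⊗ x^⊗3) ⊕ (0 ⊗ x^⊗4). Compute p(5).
p(5) = 3

A tropical monomial a ⊗ x^⊗i evaluates to a + i · x. Evaluating each term at x = 5:
  Term 0 contributes 3 + 0 · 5 = 3
  Term 1 contributes -1 + 1 · 5 = 4
  Term 2 contributes 7 + 2 · 5 = 17
  Term 3 contributes -1 + 3 · 5 = 14
  Term 4 contributes 0 + 4 · 5 = 20
p(5) = ⊕ of these = min[3, 4, 17, 14, 20] = 3.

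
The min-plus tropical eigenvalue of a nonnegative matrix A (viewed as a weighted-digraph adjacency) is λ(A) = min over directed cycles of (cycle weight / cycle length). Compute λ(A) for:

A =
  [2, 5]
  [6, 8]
λ(A) = 2

Enumerate directed cycles and compute their means (weight / length). Sample:
  cycle 0 → 0: weight = 2, length = 1, mean = 2/1 ≈ 2.000
  cycle 1 → 1: weight = 8, length = 1, mean = 8/1 ≈ 8.000
  cycle 0 → 1 → 0: weight = 11, length = 2, mean = 11/2 ≈ 5.500
  cycle 1 → 0 → 1: weight = 11, length = 2, mean = 11/2 ≈ 5.500
Minimum mean = 2.000, attained e.g. along the cycle 0 → 0 with weight 2 and length 1. So λ(A) = 2/1 = 2.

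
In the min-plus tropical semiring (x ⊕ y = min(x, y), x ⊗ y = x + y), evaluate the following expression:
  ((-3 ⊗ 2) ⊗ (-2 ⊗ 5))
((-3 ⊗ 2) ⊗ (-2 ⊗ 5)) = 2

Expand innermost to outermost. Recall ⊕ takes the minimum of its arguments and ⊗ takes their sum. Working out the expression ((-3 ⊗ 2) ⊗ (-2 ⊗ 5)) gives 2.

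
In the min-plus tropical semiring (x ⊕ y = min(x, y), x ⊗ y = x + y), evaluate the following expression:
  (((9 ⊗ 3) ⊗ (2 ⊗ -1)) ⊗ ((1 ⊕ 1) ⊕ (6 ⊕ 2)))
(((9 ⊗ 3) ⊗ (2 ⊗ -1)) ⊗ ((1 ⊕ 1) ⊕ (6 ⊕ 2))) = 14

Expand innermost to outermost. Recall ⊕ takes the minimum of its arguments and ⊗ takes their sum. Working out the expression (((9 ⊗ 3) ⊗ (2 ⊗ -1)) ⊗ ((1 ⊕ 1) ⊕ (6 ⊕ 2))) gives 14.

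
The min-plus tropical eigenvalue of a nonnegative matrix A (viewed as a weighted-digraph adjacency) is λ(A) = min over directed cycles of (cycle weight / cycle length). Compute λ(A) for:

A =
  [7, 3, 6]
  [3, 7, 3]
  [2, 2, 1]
λ(A) = 1

Enumerate directed cycles and compute their means (weight / length). Sample:
  cycle 0 → 0: weight = 7, length = 1, mean = 7/1 ≈ 7.000
  cycle 1 → 1: weight = 7, length = 1, mean = 7/1 ≈ 7.000
  cycle 2 → 2: weight = 1, length = 1, mean = 1/1 ≈ 1.000
  cycle 0 → 1 → 0: weight = 6, length = 2, mean = 6/2 ≈ 3.000
  cycle 0 → 2 → 0: weight = 8, length = 2, mean = 8/2 ≈ 4.000
  cycle 1 → 0 → 1: weight = 6, length = 2, mean = 6/2 ≈ 3.000
Minimum mean = 1.000, attained e.g. along the cycle 2 → 2 with weight 1 and length 1. So λ(A) = 1/1 = 1.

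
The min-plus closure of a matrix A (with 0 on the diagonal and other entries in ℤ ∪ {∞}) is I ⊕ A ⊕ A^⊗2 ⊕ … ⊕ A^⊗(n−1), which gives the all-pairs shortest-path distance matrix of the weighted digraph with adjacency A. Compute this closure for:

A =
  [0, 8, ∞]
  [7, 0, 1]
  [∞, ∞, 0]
Closure =
  [0, 8, 9]
  [7, 0, 1]
  [∞, ∞, 0]

This is the Floyd-Warshall all-pairs shortest-path computation. For each intermediate vertex k = 0, 1, …, 2, update dist[i][j] ← min(dist[i][j], dist[i][k] + dist[k][j]). The final matrix gives, for each (i, j), the minimum total weight of any directed path from i to j (possibly empty when i = j).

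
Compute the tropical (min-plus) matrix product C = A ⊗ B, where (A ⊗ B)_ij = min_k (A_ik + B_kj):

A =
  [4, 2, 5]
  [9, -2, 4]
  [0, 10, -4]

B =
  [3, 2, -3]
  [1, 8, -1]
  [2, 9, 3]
A ⊗ B =
  [3, 6, 1]
  [-1, 6, -3]
  [-2, 2, -3]

Apply the min-plus product entry-by-entry:
  C[0][0] = min over k of (A[0][0] + B[0][0] = 4 + 3 = 7, A[0][1] + B[1][0] = 2 + 1 = 3, A[0][2] + B[2][0] = 5 + 2 = 7) = 3 (attained at k = 1)
  C[0][1] = min over k of (A[0][0] + B[0][1] = 4 + 2 = 6, A[0][1] + B[1][1] = 2 + 8 = 10, A[0][2] + B[2][1] = 5 + 9 = 14) = 6 (attained at k = 0)
  C[0][2] = min over k of (A[0][0] + B[0][2] = 4 + -3 = 1, A[0][1] + B[1][2] = 2 + -1 = 1, A[0][2] + B[2][2] = 5 + 3 = 8) = 1 (attained at k = 0)
  C[1][0] = min over k of (A[1][0] + B[0][0] = 9 + 3 = 12, A[1][1] + B[1][0] = -2 + 1 = -1, A[1][2] + B[2][0] = 4 + 2 = 6) = -1 (attained at k = 1)
  C[1][1] = min over k of (A[1][0] + B[0][1] = 9 + 2 = 11, A[1][1] + B[1][1] = -2 + 8 = 6, A[1][2] + B[2][1] = 4 + 9 = 13) = 6 (attained at k = 1)
  C[1][2] = min over k of (A[1][0] + B[0][2] = 9 + -3 = 6, A[1][1] + B[1][2] = -2 + -1 = -3, A[1][2] + B[2][2] = 4 + 3 = 7) = -3 (attained at k = 1)
  C[2][0] = min over k of (A[2][0] + B[0][0] = 0 + 3 = 3, A[2][1] + B[1][0] = 10 + 1 = 11, A[2][2] + B[2][0] = -4 + 2 = -2) = -2 (attained at k = 2)
  C[2][1] = min over k of (A[2][0] + B[0][1] = 0 + 2 = 2, A[2][1] + B[1][1] = 10 + 8 = 18, A[2][2] + B[2][1] = -4 + 9 = 5) = 2 (attained at k = 0)
  C[2][2] = min over k of (A[2][0] + B[0][2] = 0 + -3 = -3, A[2][1] + B[1][2] = 10 + -1 = 9, A[2][2] + B[2][2] = -4 + 3 = -1) = -3 (attained at k = 0)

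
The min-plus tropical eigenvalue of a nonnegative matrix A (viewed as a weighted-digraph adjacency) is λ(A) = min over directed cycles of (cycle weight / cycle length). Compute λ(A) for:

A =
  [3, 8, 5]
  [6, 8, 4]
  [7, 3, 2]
λ(A) = 2

Enumerate directed cycles and compute their means (weight / length). Sample:
  cycle 0 → 0: weight = 3, length = 1, mean = 3/1 ≈ 3.000
  cycle 1 → 1: weight = 8, length = 1, mean = 8/1 ≈ 8.000
  cycle 2 → 2: weight = 2, length = 1, mean = 2/1 ≈ 2.000
  cycle 0 → 1 → 0: weight = 14, length = 2, mean = 14/2 ≈ 7.000
  cycle 0 → 2 → 0: weight = 12, length = 2, mean = 12/2 ≈ 6.000
  cycle 1 → 0 → 1: weight = 14, length = 2, mean = 14/2 ≈ 7.000
Minimum mean = 2.000, attained e.g. along the cycle 2 → 2 with weight 2 and length 1. So λ(A) = 2/1 = 2.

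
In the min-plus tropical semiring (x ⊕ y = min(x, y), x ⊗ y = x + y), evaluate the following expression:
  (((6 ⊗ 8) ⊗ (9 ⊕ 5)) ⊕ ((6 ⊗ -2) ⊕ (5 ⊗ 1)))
(((6 ⊗ 8) ⊗ (9 ⊕ 5)) ⊕ ((6 ⊗ -2) ⊕ (5 ⊗ 1))) = 4

Expand innermost to outermost. Recall ⊕ takes the minimum of its arguments and ⊗ takes their sum. Working out the expression (((6 ⊗ 8) ⊗ (9 ⊕ 5)) ⊕ ((6 ⊗ -2) ⊕ (5 ⊗ 1))) gives 4.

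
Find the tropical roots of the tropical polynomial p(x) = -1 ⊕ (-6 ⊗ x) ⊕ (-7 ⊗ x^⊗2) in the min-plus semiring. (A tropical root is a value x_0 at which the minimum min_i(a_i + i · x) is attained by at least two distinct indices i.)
Roots: {1, 5}

Each tropical root is a break point of the lower envelope of the lines y = a_i + i · x (there are 3 lines, with slopes 0, 1, ..., 2). Only the lines that attain the minimum somewhere contribute to roots; other lines are dominated. Here the surviving (envelope) indices are i = 2, i = 1, i = 0.
Intersections between consecutive envelope lines give the roots: for adjacent envelope indices i < j the intersection is x = (a_i − a_j) / (j − i). Reading off the sorted break points: {1, 5}.
Verification: at each break x_0, at least two indices attain the minimum of min_i(a_i + i · x_0).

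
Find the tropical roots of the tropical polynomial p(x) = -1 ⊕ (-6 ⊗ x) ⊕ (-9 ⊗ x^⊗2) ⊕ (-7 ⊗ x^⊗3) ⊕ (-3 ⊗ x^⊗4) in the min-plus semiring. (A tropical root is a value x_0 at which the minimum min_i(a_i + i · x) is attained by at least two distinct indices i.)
Roots: {-4, -2, 3, 5}

Each tropical root is a break point of the lower envelope of the lines y = a_i + i · x (there are 5 lines, with slopes 0, 1, ..., 4). Only the lines that attain the minimum somewhere contribute to roots; other lines are dominated. Here the surviving (envelope) indices are i = 4, i = 3, i = 2, i = 1, i = 0.
Intersections between consecutive envelope lines give the roots: for adjacent envelope indices i < j the intersection is x = (a_i − a_j) / (j − i). Reading off the sorted break points: {-4, -2, 3, 5}.
Verification: at each break x_0, at least two indices attain the minimum of min_i(a_i + i · x_0).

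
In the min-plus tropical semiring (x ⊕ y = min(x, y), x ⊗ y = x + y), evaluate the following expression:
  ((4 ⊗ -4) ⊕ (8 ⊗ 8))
((4 ⊗ -4) ⊕ (8 ⊗ 8)) = 0

Expand innermost to outermost. Recall ⊕ takes the minimum of its arguments and ⊗ takes their sum. Working out the expression ((4 ⊗ -4) ⊕ (8 ⊗ 8)) gives 0.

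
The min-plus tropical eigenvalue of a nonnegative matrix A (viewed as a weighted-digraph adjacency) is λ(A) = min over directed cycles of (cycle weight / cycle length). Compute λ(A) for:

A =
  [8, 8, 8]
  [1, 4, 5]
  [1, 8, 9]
λ(A) = 4

Enumerate directed cycles and compute their means (weight / length). Sample:
  cycle 0 → 0: weight = 8, length = 1, mean = 8/1 ≈ 8.000
  cycle 1 → 1: weight = 4, length = 1, mean = 4/1 ≈ 4.000
  cycle 2 → 2: weight = 9, length = 1, mean = 9/1 ≈ 9.000
  cycle 0 → 1 → 0: weight = 9, length = 2, mean = 9/2 ≈ 4.500
  cycle 0 → 2 → 0: weight = 9, length = 2, mean = 9/2 ≈ 4.500
  cycle 1 → 0 → 1: weight = 9, length = 2, mean = 9/2 ≈ 4.500
Minimum mean = 4.000, attained e.g. along the cycle 1 → 1 with weight 4 and length 1. So λ(A) = 4/1 = 4.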